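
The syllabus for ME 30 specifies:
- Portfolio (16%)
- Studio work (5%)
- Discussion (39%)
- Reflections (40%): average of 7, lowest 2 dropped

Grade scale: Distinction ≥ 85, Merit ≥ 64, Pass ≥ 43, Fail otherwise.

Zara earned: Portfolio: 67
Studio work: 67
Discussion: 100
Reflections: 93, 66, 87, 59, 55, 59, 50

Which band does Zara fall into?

Merit

Reflections: drop 50, 55 → average of remaining 5 = 364/5 = 72.8
Weighted total:
  Portfolio 67 × 0.16 = 10.72
  Studio work 67 × 0.05 = 3.35
  Discussion 100 × 0.39 = 39
  Reflections 72.8 × 0.4 = 29.12
Sum = 82.19
82.19 is ≥ 64 and < 85 → Merit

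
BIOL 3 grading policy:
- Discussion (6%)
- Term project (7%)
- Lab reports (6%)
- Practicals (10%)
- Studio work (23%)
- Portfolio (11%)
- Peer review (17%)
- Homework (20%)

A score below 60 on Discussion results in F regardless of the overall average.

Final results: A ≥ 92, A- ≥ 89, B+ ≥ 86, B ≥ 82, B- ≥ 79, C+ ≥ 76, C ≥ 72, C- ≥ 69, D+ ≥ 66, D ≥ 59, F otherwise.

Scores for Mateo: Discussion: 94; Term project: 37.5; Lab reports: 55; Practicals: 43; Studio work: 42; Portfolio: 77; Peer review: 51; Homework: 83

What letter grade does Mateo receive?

Discussion score 94 ≥ 60: minimum met.
Weighted total:
  Discussion 94 × 0.06 = 5.64
  Term project 37.5 × 0.07 = 2.625
  Lab reports 55 × 0.06 = 3.3
  Practicals 43 × 0.1 = 4.3
  Studio work 42 × 0.23 = 9.66
  Portfolio 77 × 0.11 = 8.47
  Peer review 51 × 0.17 = 8.67
  Homework 83 × 0.2 = 16.6
Sum = 59.265
59.265 is ≥ 59 and < 66 → D

D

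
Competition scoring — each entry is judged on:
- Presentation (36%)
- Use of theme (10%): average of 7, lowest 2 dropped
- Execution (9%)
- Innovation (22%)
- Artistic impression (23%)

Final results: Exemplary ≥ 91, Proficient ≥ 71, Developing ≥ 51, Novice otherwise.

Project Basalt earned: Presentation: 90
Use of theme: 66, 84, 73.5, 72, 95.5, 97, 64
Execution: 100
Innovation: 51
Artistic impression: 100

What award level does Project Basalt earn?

Use of theme: drop 64, 66 → average of remaining 5 = 422/5 = 84.4
Weighted total:
  Presentation 90 × 0.36 = 32.4
  Use of theme 84.4 × 0.1 = 8.44
  Execution 100 × 0.09 = 9
  Innovation 51 × 0.22 = 11.22
  Artistic impression 100 × 0.23 = 23
Sum = 84.06
84.06 is ≥ 71 and < 91 → Proficient

Proficient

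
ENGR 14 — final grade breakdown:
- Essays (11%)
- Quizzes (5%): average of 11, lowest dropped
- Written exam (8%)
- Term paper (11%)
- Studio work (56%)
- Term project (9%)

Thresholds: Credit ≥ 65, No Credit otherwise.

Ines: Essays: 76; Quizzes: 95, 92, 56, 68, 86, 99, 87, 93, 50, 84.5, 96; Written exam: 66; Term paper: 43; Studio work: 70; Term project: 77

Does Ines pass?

Quizzes: drop 50 → average of remaining 10 = 856.5/10 = 85.65
Weighted total:
  Essays 76 × 0.11 = 8.36
  Quizzes 85.65 × 0.05 = 4.2825
  Written exam 66 × 0.08 = 5.28
  Term paper 43 × 0.11 = 4.73
  Studio work 70 × 0.56 = 39.2
  Term project 77 × 0.09 = 6.93
Sum = 68.7825
68.7825 ≥ 65 → Credit

Credit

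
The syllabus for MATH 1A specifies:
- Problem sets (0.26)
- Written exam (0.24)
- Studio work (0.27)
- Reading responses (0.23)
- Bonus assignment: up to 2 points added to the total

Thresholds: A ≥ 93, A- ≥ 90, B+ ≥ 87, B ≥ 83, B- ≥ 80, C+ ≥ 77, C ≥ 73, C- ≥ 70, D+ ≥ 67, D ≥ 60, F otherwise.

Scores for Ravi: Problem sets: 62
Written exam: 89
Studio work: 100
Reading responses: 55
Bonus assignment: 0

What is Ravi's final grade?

Weighted total:
  Problem sets 62 × 0.26 = 16.12
  Written exam 89 × 0.24 = 21.36
  Studio work 100 × 0.27 = 27
  Reading responses 55 × 0.23 = 12.65
Sum = 77.13
Bonus assignment: 77.13 + 0 = 77.13
77.13 is ≥ 77 and < 80 → C+

C+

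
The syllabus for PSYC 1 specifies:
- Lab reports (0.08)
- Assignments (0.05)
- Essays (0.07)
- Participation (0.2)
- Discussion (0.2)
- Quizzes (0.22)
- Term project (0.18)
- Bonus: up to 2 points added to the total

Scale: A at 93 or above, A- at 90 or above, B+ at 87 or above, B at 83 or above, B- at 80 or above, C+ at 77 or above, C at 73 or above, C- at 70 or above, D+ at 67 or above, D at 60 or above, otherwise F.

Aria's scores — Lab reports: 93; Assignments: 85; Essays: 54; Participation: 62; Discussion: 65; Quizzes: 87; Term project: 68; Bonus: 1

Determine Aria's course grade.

C

Weighted total:
  Lab reports 93 × 0.08 = 7.44
  Assignments 85 × 0.05 = 4.25
  Essays 54 × 0.07 = 3.78
  Participation 62 × 0.2 = 12.4
  Discussion 65 × 0.2 = 13
  Quizzes 87 × 0.22 = 19.14
  Term project 68 × 0.18 = 12.24
Sum = 72.25
Bonus: 72.25 + 1 = 73.25
73.25 is ≥ 73 and < 77 → C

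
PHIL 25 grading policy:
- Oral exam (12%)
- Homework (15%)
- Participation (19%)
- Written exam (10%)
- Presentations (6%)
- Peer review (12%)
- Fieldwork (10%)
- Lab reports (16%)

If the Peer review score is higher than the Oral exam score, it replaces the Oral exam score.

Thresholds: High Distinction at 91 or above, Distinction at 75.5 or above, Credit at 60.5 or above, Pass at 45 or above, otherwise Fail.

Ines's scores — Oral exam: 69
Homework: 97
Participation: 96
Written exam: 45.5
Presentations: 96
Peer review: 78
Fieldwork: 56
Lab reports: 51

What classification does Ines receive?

Peer review (78) > Oral exam (69), so Oral exam counts as 78.
Weighted total:
  Oral exam 78 × 0.12 = 9.36
  Homework 97 × 0.15 = 14.55
  Participation 96 × 0.19 = 18.24
  Written exam 45.5 × 0.1 = 4.55
  Presentations 96 × 0.06 = 5.76
  Peer review 78 × 0.12 = 9.36
  Fieldwork 56 × 0.1 = 5.6
  Lab reports 51 × 0.16 = 8.16
Sum = 75.58
75.58 is ≥ 75.5 and < 91 → Distinction

Distinction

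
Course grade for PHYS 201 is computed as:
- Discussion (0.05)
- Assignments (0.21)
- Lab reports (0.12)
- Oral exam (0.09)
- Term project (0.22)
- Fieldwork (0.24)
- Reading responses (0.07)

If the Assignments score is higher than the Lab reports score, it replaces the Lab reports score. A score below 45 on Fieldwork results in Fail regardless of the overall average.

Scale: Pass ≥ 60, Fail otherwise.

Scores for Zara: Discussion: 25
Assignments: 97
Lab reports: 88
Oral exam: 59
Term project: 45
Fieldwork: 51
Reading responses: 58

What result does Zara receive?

Pass

Assignments (97) > Lab reports (88), so Lab reports counts as 97.
Fieldwork score 51 ≥ 45: minimum met.
Weighted total:
  Discussion 25 × 0.05 = 1.25
  Assignments 97 × 0.21 = 20.37
  Lab reports 97 × 0.12 = 11.64
  Oral exam 59 × 0.09 = 5.31
  Term project 45 × 0.22 = 9.9
  Fieldwork 51 × 0.24 = 12.24
  Reading responses 58 × 0.07 = 4.06
Sum = 64.77
64.77 ≥ 60 → Pass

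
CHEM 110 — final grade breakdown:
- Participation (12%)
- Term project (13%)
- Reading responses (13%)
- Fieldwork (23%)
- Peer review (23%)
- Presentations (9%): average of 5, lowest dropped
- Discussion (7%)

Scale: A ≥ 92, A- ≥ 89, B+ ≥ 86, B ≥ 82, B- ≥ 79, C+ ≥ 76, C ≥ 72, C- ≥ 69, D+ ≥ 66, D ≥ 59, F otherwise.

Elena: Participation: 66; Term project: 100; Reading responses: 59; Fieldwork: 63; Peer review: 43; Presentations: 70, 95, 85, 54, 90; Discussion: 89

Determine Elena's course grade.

D+

Presentations: drop 54 → average of remaining 4 = 340/4 = 85
Weighted total:
  Participation 66 × 0.12 = 7.92
  Term project 100 × 0.13 = 13
  Reading responses 59 × 0.13 = 7.67
  Fieldwork 63 × 0.23 = 14.49
  Peer review 43 × 0.23 = 9.89
  Presentations 85 × 0.09 = 7.65
  Discussion 89 × 0.07 = 6.23
Sum = 66.85
66.85 is ≥ 66 and < 69 → D+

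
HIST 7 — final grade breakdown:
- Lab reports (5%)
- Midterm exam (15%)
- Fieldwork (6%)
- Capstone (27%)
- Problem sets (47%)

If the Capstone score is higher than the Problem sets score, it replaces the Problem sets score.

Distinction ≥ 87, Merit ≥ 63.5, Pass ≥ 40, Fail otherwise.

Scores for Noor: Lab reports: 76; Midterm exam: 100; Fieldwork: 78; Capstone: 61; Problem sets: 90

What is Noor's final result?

Capstone (61) ≤ Problem sets (90), so Problem sets stays at 90.
Weighted total:
  Lab reports 76 × 0.05 = 3.8
  Midterm exam 100 × 0.15 = 15
  Fieldwork 78 × 0.06 = 4.68
  Capstone 61 × 0.27 = 16.47
  Problem sets 90 × 0.47 = 42.3
Sum = 82.25
82.25 is ≥ 63.5 and < 87 → Merit

Merit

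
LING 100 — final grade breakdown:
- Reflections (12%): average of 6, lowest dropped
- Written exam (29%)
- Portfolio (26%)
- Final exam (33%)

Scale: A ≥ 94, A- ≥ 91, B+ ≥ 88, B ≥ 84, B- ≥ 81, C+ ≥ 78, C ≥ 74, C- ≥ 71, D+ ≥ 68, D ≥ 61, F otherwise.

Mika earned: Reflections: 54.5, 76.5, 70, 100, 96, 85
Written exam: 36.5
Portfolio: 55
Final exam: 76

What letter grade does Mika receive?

F

Reflections: drop 54.5 → average of remaining 5 = 427.5/5 = 85.5
Weighted total:
  Reflections 85.5 × 0.12 = 10.26
  Written exam 36.5 × 0.29 = 10.585
  Portfolio 55 × 0.26 = 14.3
  Final exam 76 × 0.33 = 25.08
Sum = 60.225
60.225 < 61 → F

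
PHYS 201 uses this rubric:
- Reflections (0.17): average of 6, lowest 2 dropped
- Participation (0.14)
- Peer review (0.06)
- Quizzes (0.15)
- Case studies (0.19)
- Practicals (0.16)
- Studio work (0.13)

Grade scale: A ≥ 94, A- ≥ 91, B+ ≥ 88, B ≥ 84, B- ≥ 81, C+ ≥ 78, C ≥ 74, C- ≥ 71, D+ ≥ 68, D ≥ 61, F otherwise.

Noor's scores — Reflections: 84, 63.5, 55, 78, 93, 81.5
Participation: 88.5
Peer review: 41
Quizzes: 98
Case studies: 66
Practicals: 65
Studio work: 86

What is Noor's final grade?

Reflections: drop 55, 63.5 → average of remaining 4 = 336.5/4 = 84.125
Weighted total:
  Reflections 84.125 × 0.17 = 14.30125
  Participation 88.5 × 0.14 = 12.39
  Peer review 41 × 0.06 = 2.46
  Quizzes 98 × 0.15 = 14.7
  Case studies 66 × 0.19 = 12.54
  Practicals 65 × 0.16 = 10.4
  Studio work 86 × 0.13 = 11.18
Sum = 77.97125
77.97125 is ≥ 74 and < 78 → C

C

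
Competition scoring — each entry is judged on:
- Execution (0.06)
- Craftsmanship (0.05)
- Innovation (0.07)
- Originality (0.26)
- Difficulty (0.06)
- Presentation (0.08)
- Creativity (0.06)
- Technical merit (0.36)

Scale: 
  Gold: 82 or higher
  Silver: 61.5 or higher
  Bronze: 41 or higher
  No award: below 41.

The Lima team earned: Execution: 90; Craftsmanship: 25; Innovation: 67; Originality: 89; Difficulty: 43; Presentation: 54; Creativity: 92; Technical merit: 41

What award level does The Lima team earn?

Weighted total:
  Execution 90 × 0.06 = 5.4
  Craftsmanship 25 × 0.05 = 1.25
  Innovation 67 × 0.07 = 4.69
  Originality 89 × 0.26 = 23.14
  Difficulty 43 × 0.06 = 2.58
  Presentation 54 × 0.08 = 4.32
  Creativity 92 × 0.06 = 5.52
  Technical merit 41 × 0.36 = 14.76
Sum = 61.66
61.66 is ≥ 61.5 and < 82 → Silver

Silver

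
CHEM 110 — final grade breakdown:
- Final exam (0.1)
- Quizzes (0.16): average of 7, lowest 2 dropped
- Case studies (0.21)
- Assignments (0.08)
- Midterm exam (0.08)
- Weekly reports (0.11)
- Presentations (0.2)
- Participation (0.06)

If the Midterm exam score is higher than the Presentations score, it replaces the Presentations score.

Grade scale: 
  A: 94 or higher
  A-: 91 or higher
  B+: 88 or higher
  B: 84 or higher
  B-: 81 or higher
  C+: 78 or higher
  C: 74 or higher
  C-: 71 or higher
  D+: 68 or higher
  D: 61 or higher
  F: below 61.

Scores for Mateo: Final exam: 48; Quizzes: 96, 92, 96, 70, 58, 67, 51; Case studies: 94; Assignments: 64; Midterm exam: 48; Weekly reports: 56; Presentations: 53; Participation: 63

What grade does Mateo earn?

Quizzes: drop 51, 58 → average of remaining 5 = 421/5 = 84.2
Midterm exam (48) ≤ Presentations (53), so Presentations stays at 53.
Weighted total:
  Final exam 48 × 0.1 = 4.8
  Quizzes 84.2 × 0.16 = 13.472
  Case studies 94 × 0.21 = 19.74
  Assignments 64 × 0.08 = 5.12
  Midterm exam 48 × 0.08 = 3.84
  Weekly reports 56 × 0.11 = 6.16
  Presentations 53 × 0.2 = 10.6
  Participation 63 × 0.06 = 3.78
Sum = 67.512
67.512 is ≥ 61 and < 68 → D

D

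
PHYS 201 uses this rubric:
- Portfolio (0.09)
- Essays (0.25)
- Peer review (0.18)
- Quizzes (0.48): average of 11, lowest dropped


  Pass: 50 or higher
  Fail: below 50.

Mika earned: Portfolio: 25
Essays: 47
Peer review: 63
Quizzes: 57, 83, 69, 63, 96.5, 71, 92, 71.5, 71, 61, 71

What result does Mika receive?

Quizzes: drop 57 → average of remaining 10 = 749/10 = 74.9
Weighted total:
  Portfolio 25 × 0.09 = 2.25
  Essays 47 × 0.25 = 11.75
  Peer review 63 × 0.18 = 11.34
  Quizzes 74.9 × 0.48 = 35.952
Sum = 61.292
61.292 ≥ 50 → Pass

Pass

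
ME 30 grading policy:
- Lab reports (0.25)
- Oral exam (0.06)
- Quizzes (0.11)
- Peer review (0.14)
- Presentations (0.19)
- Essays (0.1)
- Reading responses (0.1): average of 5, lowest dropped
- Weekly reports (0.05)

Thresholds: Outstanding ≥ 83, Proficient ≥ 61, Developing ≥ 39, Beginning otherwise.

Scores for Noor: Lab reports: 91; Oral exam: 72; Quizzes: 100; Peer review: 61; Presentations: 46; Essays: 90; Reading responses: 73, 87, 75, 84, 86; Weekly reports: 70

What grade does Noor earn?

Reading responses: drop 73 → average of remaining 4 = 332/4 = 83
Weighted total:
  Lab reports 91 × 0.25 = 22.75
  Oral exam 72 × 0.06 = 4.32
  Quizzes 100 × 0.11 = 11
  Peer review 61 × 0.14 = 8.54
  Presentations 46 × 0.19 = 8.74
  Essays 90 × 0.1 = 9
  Reading responses 83 × 0.1 = 8.3
  Weekly reports 70 × 0.05 = 3.5
Sum = 76.15
76.15 is ≥ 61 and < 83 → Proficient

Proficient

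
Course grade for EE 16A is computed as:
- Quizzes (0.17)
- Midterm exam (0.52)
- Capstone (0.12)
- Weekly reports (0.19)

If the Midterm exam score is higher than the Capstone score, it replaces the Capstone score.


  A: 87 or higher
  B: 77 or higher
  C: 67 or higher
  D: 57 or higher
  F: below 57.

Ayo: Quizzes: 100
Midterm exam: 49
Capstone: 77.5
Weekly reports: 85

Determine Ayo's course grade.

C

Midterm exam (49) ≤ Capstone (77.5), so Capstone stays at 77.5.
Weighted total:
  Quizzes 100 × 0.17 = 17
  Midterm exam 49 × 0.52 = 25.48
  Capstone 77.5 × 0.12 = 9.3
  Weekly reports 85 × 0.19 = 16.15
Sum = 67.93
67.93 is ≥ 67 and < 77 → C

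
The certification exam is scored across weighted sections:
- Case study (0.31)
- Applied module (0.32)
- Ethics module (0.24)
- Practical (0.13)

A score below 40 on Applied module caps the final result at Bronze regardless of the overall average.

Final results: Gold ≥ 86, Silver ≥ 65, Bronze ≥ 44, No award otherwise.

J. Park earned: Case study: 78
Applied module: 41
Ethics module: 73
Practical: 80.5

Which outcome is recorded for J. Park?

Silver

Applied module score 41 ≥ 40: minimum met.
Weighted total:
  Case study 78 × 0.31 = 24.18
  Applied module 41 × 0.32 = 13.12
  Ethics module 73 × 0.24 = 17.52
  Practical 80.5 × 0.13 = 10.465
Sum = 65.285
65.285 is ≥ 65 and < 86 → Silver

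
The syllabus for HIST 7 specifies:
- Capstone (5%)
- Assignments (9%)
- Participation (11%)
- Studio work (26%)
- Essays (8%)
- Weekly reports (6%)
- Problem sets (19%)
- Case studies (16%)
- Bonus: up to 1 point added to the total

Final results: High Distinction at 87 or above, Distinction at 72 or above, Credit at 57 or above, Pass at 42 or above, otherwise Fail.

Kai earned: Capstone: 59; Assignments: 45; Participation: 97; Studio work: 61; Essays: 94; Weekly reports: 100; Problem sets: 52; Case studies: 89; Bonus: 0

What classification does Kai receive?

Credit

Weighted total:
  Capstone 59 × 0.05 = 2.95
  Assignments 45 × 0.09 = 4.05
  Participation 97 × 0.11 = 10.67
  Studio work 61 × 0.26 = 15.86
  Essays 94 × 0.08 = 7.52
  Weekly reports 100 × 0.06 = 6
  Problem sets 52 × 0.19 = 9.88
  Case studies 89 × 0.16 = 14.24
Sum = 71.17
Bonus: 71.17 + 0 = 71.17
71.17 is ≥ 57 and < 72 → Credit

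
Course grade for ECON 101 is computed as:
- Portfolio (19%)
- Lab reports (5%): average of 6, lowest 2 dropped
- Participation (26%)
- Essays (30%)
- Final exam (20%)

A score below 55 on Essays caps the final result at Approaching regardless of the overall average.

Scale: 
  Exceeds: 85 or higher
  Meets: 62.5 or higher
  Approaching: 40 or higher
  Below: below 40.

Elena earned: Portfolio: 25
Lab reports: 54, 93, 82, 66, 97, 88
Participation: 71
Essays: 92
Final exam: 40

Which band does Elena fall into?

Lab reports: drop 54, 66 → average of remaining 4 = 360/4 = 90
Essays score 92 ≥ 55: minimum met.
Weighted total:
  Portfolio 25 × 0.19 = 4.75
  Lab reports 90 × 0.05 = 4.5
  Participation 71 × 0.26 = 18.46
  Essays 92 × 0.3 = 27.6
  Final exam 40 × 0.2 = 8
Sum = 63.31
63.31 is ≥ 62.5 and < 85 → Meets

Meets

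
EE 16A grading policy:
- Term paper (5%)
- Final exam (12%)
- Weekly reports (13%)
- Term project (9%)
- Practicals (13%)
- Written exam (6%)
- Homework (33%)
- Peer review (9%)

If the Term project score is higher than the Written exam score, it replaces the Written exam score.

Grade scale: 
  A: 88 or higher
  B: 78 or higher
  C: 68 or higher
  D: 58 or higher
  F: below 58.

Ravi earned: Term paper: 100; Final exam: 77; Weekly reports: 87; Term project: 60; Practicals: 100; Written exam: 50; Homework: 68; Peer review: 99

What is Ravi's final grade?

B

Term project (60) > Written exam (50), so Written exam counts as 60.
Weighted total:
  Term paper 100 × 0.05 = 5
  Final exam 77 × 0.12 = 9.24
  Weekly reports 87 × 0.13 = 11.31
  Term project 60 × 0.09 = 5.4
  Practicals 100 × 0.13 = 13
  Written exam 60 × 0.06 = 3.6
  Homework 68 × 0.33 = 22.44
  Peer review 99 × 0.09 = 8.91
Sum = 78.9
78.9 is ≥ 78 and < 88 → B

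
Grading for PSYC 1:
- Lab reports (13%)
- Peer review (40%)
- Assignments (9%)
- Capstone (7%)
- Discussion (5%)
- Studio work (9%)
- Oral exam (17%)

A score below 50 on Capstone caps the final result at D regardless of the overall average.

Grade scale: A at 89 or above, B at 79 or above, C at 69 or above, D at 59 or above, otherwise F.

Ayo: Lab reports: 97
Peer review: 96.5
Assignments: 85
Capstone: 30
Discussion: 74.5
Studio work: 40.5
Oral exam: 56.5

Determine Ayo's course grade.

D

Capstone score 30 < 50: minimum not met.
Weighted total:
  Lab reports 97 × 0.13 = 12.61
  Peer review 96.5 × 0.4 = 38.6
  Assignments 85 × 0.09 = 7.65
  Capstone 30 × 0.07 = 2.1
  Discussion 74.5 × 0.05 = 3.725
  Studio work 40.5 × 0.09 = 3.645
  Oral exam 56.5 × 0.17 = 9.605
Sum = 77.935
77.935 would be C; cap at D applies → D.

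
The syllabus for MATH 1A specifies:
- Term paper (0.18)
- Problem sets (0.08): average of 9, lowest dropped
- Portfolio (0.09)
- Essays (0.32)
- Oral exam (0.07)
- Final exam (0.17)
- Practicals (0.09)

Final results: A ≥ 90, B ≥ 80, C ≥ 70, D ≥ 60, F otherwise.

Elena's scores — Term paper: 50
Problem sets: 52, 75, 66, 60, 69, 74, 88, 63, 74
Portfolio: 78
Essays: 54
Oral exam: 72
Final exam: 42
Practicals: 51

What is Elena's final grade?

Problem sets: drop 52 → average of remaining 8 = 569/8 = 71.125
Weighted total:
  Term paper 50 × 0.18 = 9
  Problem sets 71.125 × 0.08 = 5.69
  Portfolio 78 × 0.09 = 7.02
  Essays 54 × 0.32 = 17.28
  Oral exam 72 × 0.07 = 5.04
  Final exam 42 × 0.17 = 7.14
  Practicals 51 × 0.09 = 4.59
Sum = 55.76
55.76 < 60 → F

F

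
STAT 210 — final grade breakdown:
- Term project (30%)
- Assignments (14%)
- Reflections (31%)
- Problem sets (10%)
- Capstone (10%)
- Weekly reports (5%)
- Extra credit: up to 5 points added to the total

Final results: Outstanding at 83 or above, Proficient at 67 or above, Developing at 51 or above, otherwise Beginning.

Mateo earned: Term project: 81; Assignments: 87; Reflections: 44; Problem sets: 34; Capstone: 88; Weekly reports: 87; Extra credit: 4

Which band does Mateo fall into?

Weighted total:
  Term project 81 × 0.3 = 24.3
  Assignments 87 × 0.14 = 12.18
  Reflections 44 × 0.31 = 13.64
  Problem sets 34 × 0.1 = 3.4
  Capstone 88 × 0.1 = 8.8
  Weekly reports 87 × 0.05 = 4.35
Sum = 66.67
Extra credit: 66.67 + 4 = 70.67
70.67 is ≥ 67 and < 83 → Proficient

Proficient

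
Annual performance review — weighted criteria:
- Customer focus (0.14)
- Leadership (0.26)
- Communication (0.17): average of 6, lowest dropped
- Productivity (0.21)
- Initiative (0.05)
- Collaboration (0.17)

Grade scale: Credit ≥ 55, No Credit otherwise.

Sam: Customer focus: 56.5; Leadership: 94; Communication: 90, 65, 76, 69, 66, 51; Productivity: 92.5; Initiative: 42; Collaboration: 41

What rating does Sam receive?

Credit

Communication: drop 51 → average of remaining 5 = 366/5 = 73.2
Weighted total:
  Customer focus 56.5 × 0.14 = 7.91
  Leadership 94 × 0.26 = 24.44
  Communication 73.2 × 0.17 = 12.444
  Productivity 92.5 × 0.21 = 19.425
  Initiative 42 × 0.05 = 2.1
  Collaboration 41 × 0.17 = 6.97
Sum = 73.289
73.289 ≥ 55 → Credit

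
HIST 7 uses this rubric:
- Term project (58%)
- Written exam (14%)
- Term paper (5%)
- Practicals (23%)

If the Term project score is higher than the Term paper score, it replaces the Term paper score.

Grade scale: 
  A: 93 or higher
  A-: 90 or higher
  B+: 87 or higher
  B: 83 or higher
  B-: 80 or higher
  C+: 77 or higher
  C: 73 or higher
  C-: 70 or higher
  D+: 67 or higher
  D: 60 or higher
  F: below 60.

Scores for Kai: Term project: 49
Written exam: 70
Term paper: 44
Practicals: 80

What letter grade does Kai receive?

Term project (49) > Term paper (44), so Term paper counts as 49.
Weighted total:
  Term project 49 × 0.58 = 28.42
  Written exam 70 × 0.14 = 9.8
  Term paper 49 × 0.05 = 2.45
  Practicals 80 × 0.23 = 18.4
Sum = 59.07
59.07 < 60 → F

F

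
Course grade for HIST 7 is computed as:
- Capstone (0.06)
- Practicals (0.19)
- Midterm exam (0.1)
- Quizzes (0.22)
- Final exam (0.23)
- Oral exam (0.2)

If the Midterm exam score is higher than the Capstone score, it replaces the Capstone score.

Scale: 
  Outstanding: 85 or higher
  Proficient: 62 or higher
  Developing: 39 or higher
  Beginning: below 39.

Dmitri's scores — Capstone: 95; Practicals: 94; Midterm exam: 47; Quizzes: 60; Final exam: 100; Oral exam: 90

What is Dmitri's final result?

Proficient

Midterm exam (47) ≤ Capstone (95), so Capstone stays at 95.
Weighted total:
  Capstone 95 × 0.06 = 5.7
  Practicals 94 × 0.19 = 17.86
  Midterm exam 47 × 0.1 = 4.7
  Quizzes 60 × 0.22 = 13.2
  Final exam 100 × 0.23 = 23
  Oral exam 90 × 0.2 = 18
Sum = 82.46
82.46 is ≥ 62 and < 85 → Proficient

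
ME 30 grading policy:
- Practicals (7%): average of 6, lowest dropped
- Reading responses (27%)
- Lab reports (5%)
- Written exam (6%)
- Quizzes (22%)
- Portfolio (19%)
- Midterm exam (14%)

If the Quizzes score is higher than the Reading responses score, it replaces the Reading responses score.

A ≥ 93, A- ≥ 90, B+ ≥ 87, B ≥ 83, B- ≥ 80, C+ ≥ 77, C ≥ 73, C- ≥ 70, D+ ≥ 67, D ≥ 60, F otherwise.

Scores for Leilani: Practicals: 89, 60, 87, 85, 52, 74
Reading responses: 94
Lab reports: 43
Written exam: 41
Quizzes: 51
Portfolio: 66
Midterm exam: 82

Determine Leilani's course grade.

Practicals: drop 52 → average of remaining 5 = 395/5 = 79
Quizzes (51) ≤ Reading responses (94), so Reading responses stays at 94.
Weighted total:
  Practicals 79 × 0.07 = 5.53
  Reading responses 94 × 0.27 = 25.38
  Lab reports 43 × 0.05 = 2.15
  Written exam 41 × 0.06 = 2.46
  Quizzes 51 × 0.22 = 11.22
  Portfolio 66 × 0.19 = 12.54
  Midterm exam 82 × 0.14 = 11.48
Sum = 70.76
70.76 is ≥ 70 and < 73 → C-

C-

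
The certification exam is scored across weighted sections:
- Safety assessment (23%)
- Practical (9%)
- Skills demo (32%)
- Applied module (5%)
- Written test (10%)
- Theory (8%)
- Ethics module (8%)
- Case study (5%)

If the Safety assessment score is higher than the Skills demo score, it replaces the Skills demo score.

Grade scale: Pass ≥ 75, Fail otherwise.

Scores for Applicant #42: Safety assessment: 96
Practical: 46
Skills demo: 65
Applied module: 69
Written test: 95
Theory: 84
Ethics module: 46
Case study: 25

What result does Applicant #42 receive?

Pass

Safety assessment (96) > Skills demo (65), so Skills demo counts as 96.
Weighted total:
  Safety assessment 96 × 0.23 = 22.08
  Practical 46 × 0.09 = 4.14
  Skills demo 96 × 0.32 = 30.72
  Applied module 69 × 0.05 = 3.45
  Written test 95 × 0.1 = 9.5
  Theory 84 × 0.08 = 6.72
  Ethics module 46 × 0.08 = 3.68
  Case study 25 × 0.05 = 1.25
Sum = 81.54
81.54 ≥ 75 → Pass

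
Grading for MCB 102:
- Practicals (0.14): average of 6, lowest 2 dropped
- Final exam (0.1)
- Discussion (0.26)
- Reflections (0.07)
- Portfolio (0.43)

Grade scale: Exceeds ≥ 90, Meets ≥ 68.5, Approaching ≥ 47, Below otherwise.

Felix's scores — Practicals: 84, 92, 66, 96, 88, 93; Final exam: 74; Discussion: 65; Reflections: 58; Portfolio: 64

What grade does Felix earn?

Meets

Practicals: drop 66, 84 → average of remaining 4 = 369/4 = 92.25
Weighted total:
  Practicals 92.25 × 0.14 = 12.915
  Final exam 74 × 0.1 = 7.4
  Discussion 65 × 0.26 = 16.9
  Reflections 58 × 0.07 = 4.06
  Portfolio 64 × 0.43 = 27.52
Sum = 68.795
68.795 is ≥ 68.5 and < 90 → Meets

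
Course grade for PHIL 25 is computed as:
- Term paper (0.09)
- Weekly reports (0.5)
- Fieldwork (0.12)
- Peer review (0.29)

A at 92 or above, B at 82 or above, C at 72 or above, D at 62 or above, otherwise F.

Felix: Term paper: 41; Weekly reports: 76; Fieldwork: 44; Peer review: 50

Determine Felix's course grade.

Weighted total:
  Term paper 41 × 0.09 = 3.69
  Weekly reports 76 × 0.5 = 38
  Fieldwork 44 × 0.12 = 5.28
  Peer review 50 × 0.29 = 14.5
Sum = 61.47
61.47 < 62 → F

F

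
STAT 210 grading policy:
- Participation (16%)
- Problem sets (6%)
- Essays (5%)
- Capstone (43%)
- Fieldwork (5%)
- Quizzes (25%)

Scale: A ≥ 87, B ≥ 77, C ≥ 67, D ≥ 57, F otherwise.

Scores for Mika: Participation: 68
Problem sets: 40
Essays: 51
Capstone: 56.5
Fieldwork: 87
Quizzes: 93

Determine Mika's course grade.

Weighted total:
  Participation 68 × 0.16 = 10.88
  Problem sets 40 × 0.06 = 2.4
  Essays 51 × 0.05 = 2.55
  Capstone 56.5 × 0.43 = 24.295
  Fieldwork 87 × 0.05 = 4.35
  Quizzes 93 × 0.25 = 23.25
Sum = 67.725
67.725 is ≥ 67 and < 77 → C

C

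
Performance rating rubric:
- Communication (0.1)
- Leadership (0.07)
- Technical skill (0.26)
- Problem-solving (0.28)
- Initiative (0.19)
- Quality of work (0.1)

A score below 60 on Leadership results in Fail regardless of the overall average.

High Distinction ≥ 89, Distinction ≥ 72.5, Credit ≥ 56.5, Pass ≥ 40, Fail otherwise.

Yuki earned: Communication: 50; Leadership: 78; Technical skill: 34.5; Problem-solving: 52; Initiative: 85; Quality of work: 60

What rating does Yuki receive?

Leadership score 78 ≥ 60: minimum met.
Weighted total:
  Communication 50 × 0.1 = 5
  Leadership 78 × 0.07 = 5.46
  Technical skill 34.5 × 0.26 = 8.97
  Problem-solving 52 × 0.28 = 14.56
  Initiative 85 × 0.19 = 16.15
  Quality of work 60 × 0.1 = 6
Sum = 56.14
56.14 is ≥ 40 and < 56.5 → Pass

Pass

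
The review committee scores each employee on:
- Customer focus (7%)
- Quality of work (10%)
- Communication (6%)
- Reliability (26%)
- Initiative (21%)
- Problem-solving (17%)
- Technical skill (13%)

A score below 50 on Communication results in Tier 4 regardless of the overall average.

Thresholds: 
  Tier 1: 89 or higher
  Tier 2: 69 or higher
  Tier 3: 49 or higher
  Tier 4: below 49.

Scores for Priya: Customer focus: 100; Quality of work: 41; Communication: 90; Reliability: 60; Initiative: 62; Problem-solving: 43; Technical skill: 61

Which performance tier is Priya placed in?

Communication score 90 ≥ 50: minimum met.
Weighted total:
  Customer focus 100 × 0.07 = 7
  Quality of work 41 × 0.1 = 4.1
  Communication 90 × 0.06 = 5.4
  Reliability 60 × 0.26 = 15.6
  Initiative 62 × 0.21 = 13.02
  Problem-solving 43 × 0.17 = 7.31
  Technical skill 61 × 0.13 = 7.93
Sum = 60.36
60.36 is ≥ 49 and < 69 → Tier 3

Tier 3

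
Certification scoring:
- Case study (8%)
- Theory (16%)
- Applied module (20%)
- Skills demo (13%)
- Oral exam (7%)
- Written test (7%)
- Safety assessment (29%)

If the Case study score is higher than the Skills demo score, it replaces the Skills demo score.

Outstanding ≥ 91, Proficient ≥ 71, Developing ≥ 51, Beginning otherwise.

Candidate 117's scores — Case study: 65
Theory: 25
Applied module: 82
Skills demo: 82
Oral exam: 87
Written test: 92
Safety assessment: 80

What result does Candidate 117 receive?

Proficient

Case study (65) ≤ Skills demo (82), so Skills demo stays at 82.
Weighted total:
  Case study 65 × 0.08 = 5.2
  Theory 25 × 0.16 = 4
  Applied module 82 × 0.2 = 16.4
  Skills demo 82 × 0.13 = 10.66
  Oral exam 87 × 0.07 = 6.09
  Written test 92 × 0.07 = 6.44
  Safety assessment 80 × 0.29 = 23.2
Sum = 71.99
71.99 is ≥ 71 and < 91 → Proficient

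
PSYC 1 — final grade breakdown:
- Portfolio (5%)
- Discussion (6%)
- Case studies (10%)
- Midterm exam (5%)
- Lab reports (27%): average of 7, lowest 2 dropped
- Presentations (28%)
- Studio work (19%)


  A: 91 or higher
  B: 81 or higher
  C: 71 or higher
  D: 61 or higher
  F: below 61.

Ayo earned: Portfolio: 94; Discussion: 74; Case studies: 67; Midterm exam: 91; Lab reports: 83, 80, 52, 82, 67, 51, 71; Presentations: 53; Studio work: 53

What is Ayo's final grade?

D

Lab reports: drop 51, 52 → average of remaining 5 = 383/5 = 76.6
Weighted total:
  Portfolio 94 × 0.05 = 4.7
  Discussion 74 × 0.06 = 4.44
  Case studies 67 × 0.1 = 6.7
  Midterm exam 91 × 0.05 = 4.55
  Lab reports 76.6 × 0.27 = 20.682
  Presentations 53 × 0.28 = 14.84
  Studio work 53 × 0.19 = 10.07
Sum = 65.982
65.982 is ≥ 61 and < 71 → D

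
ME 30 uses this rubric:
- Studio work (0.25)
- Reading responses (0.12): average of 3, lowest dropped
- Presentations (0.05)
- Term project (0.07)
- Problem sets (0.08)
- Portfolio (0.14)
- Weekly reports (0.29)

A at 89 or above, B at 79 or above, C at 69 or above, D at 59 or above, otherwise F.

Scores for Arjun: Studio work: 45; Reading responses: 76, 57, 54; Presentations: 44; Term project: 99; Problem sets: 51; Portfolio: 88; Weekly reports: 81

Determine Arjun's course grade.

D

Reading responses: drop 54 → average of remaining 2 = 133/2 = 66.5
Weighted total:
  Studio work 45 × 0.25 = 11.25
  Reading responses 66.5 × 0.12 = 7.98
  Presentations 44 × 0.05 = 2.2
  Term project 99 × 0.07 = 6.93
  Problem sets 51 × 0.08 = 4.08
  Portfolio 88 × 0.14 = 12.32
  Weekly reports 81 × 0.29 = 23.49
Sum = 68.25
68.25 is ≥ 59 and < 69 → D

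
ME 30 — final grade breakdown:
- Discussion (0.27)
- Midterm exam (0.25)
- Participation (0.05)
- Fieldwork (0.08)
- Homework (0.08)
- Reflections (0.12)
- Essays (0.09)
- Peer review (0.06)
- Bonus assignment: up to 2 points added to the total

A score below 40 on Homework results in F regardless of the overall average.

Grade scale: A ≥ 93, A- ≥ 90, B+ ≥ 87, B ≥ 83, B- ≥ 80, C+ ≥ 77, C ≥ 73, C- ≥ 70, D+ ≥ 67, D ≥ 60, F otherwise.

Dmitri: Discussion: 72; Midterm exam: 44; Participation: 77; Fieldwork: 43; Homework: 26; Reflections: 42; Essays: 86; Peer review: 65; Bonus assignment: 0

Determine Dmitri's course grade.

F

Homework score 26 < 40: minimum not met.
Weighted total:
  Discussion 72 × 0.27 = 19.44
  Midterm exam 44 × 0.25 = 11
  Participation 77 × 0.05 = 3.85
  Fieldwork 43 × 0.08 = 3.44
  Homework 26 × 0.08 = 2.08
  Reflections 42 × 0.12 = 5.04
  Essays 86 × 0.09 = 7.74
  Peer review 65 × 0.06 = 3.9
Sum = 56.49
Bonus assignment: 56.49 + 0 = 56.49
Because the Homework minimum was not met, the result is F.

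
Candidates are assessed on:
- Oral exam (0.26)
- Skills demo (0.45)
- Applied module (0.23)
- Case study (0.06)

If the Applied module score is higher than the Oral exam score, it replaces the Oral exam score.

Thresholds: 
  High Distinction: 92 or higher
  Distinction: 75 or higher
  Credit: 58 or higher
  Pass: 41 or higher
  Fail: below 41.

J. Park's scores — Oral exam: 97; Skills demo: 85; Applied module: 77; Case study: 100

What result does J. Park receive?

Applied module (77) ≤ Oral exam (97), so Oral exam stays at 97.
Weighted total:
  Oral exam 97 × 0.26 = 25.22
  Skills demo 85 × 0.45 = 38.25
  Applied module 77 × 0.23 = 17.71
  Case study 100 × 0.06 = 6
Sum = 87.18
87.18 is ≥ 75 and < 92 → Distinction

Distinction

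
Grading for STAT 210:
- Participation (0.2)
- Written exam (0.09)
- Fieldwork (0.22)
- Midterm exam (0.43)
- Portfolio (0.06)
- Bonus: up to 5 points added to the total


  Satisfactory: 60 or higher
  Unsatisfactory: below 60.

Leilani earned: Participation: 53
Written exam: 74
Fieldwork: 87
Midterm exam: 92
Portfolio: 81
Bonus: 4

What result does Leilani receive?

Weighted total:
  Participation 53 × 0.2 = 10.6
  Written exam 74 × 0.09 = 6.66
  Fieldwork 87 × 0.22 = 19.14
  Midterm exam 92 × 0.43 = 39.56
  Portfolio 81 × 0.06 = 4.86
Sum = 80.82
Bonus: 80.82 + 4 = 84.82
84.82 ≥ 60 → Satisfactory

Satisfactory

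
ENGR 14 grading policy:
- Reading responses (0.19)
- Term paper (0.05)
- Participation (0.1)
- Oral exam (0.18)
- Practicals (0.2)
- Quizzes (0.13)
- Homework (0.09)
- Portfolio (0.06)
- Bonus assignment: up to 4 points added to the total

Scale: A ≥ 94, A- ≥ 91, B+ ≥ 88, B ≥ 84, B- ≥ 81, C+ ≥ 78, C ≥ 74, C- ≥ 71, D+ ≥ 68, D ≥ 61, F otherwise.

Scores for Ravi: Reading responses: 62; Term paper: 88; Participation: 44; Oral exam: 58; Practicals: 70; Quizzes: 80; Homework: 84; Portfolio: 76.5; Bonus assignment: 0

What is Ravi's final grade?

Weighted total:
  Reading responses 62 × 0.19 = 11.78
  Term paper 88 × 0.05 = 4.4
  Participation 44 × 0.1 = 4.4
  Oral exam 58 × 0.18 = 10.44
  Practicals 70 × 0.2 = 14
  Quizzes 80 × 0.13 = 10.4
  Homework 84 × 0.09 = 7.56
  Portfolio 76.5 × 0.06 = 4.59
Sum = 67.57
Bonus assignment: 67.57 + 0 = 67.57
67.57 is ≥ 61 and < 68 → D

D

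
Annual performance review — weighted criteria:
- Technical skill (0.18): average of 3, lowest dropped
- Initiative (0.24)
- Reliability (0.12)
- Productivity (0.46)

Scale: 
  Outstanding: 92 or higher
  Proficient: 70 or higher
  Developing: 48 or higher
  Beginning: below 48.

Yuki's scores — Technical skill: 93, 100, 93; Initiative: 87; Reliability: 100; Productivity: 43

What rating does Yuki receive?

Technical skill: drop 93 → average of remaining 2 = 193/2 = 96.5
Weighted total:
  Technical skill 96.5 × 0.18 = 17.37
  Initiative 87 × 0.24 = 20.88
  Reliability 100 × 0.12 = 12
  Productivity 43 × 0.46 = 19.78
Sum = 70.03
70.03 is ≥ 70 and < 92 → Proficient

Proficient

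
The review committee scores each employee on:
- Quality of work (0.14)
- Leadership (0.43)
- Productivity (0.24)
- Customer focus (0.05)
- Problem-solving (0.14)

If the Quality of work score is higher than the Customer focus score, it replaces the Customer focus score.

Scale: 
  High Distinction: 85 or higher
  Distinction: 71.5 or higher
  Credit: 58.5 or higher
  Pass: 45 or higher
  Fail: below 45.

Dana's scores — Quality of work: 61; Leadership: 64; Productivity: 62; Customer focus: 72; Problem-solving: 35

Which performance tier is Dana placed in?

Quality of work (61) ≤ Customer focus (72), so Customer focus stays at 72.
Weighted total:
  Quality of work 61 × 0.14 = 8.54
  Leadership 64 × 0.43 = 27.52
  Productivity 62 × 0.24 = 14.88
  Customer focus 72 × 0.05 = 3.6
  Problem-solving 35 × 0.14 = 4.9
Sum = 59.44
59.44 is ≥ 58.5 and < 71.5 → Credit

Credit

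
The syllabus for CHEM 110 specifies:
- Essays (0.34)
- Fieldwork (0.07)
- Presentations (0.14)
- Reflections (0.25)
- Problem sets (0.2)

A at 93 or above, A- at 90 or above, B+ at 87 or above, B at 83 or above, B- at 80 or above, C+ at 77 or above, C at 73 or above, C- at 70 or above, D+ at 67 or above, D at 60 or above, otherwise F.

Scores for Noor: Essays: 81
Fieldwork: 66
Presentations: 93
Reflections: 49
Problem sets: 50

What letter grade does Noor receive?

D+

Weighted total:
  Essays 81 × 0.34 = 27.54
  Fieldwork 66 × 0.07 = 4.62
  Presentations 93 × 0.14 = 13.02
  Reflections 49 × 0.25 = 12.25
  Problem sets 50 × 0.2 = 10
Sum = 67.43
67.43 is ≥ 67 and < 70 → D+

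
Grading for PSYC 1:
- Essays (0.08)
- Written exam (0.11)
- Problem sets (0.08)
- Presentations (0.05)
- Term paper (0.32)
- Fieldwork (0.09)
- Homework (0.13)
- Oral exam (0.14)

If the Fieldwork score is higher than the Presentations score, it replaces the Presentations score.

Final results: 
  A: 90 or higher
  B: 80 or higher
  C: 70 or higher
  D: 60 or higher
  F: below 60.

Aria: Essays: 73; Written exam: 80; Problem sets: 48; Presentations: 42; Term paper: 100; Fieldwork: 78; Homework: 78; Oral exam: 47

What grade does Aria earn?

Fieldwork (78) > Presentations (42), so Presentations counts as 78.
Weighted total:
  Essays 73 × 0.08 = 5.84
  Written exam 80 × 0.11 = 8.8
  Problem sets 48 × 0.08 = 3.84
  Presentations 78 × 0.05 = 3.9
  Term paper 100 × 0.32 = 32
  Fieldwork 78 × 0.09 = 7.02
  Homework 78 × 0.13 = 10.14
  Oral exam 47 × 0.14 = 6.58
Sum = 78.12
78.12 is ≥ 70 and < 80 → C

C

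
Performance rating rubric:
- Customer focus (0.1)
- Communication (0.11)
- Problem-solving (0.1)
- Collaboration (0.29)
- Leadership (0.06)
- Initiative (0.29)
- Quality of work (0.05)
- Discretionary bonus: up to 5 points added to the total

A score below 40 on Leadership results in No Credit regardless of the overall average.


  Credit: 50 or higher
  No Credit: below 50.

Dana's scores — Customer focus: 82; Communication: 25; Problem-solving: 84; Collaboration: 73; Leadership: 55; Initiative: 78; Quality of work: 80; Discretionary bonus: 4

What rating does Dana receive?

Credit

Leadership score 55 ≥ 40: minimum met.
Weighted total:
  Customer focus 82 × 0.1 = 8.2
  Communication 25 × 0.11 = 2.75
  Problem-solving 84 × 0.1 = 8.4
  Collaboration 73 × 0.29 = 21.17
  Leadership 55 × 0.06 = 3.3
  Initiative 78 × 0.29 = 22.62
  Quality of work 80 × 0.05 = 4
Sum = 70.44
Discretionary bonus: 70.44 + 4 = 74.44
74.44 ≥ 50 → Credit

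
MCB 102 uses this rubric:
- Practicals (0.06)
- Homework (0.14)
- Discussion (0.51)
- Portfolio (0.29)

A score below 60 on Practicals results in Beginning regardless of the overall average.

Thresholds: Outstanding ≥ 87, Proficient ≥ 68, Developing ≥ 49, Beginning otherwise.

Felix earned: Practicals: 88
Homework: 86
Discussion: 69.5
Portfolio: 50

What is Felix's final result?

Practicals score 88 ≥ 60: minimum met.
Weighted total:
  Practicals 88 × 0.06 = 5.28
  Homework 86 × 0.14 = 12.04
  Discussion 69.5 × 0.51 = 35.445
  Portfolio 50 × 0.29 = 14.5
Sum = 67.265
67.265 is ≥ 49 and < 68 → Developing

Developing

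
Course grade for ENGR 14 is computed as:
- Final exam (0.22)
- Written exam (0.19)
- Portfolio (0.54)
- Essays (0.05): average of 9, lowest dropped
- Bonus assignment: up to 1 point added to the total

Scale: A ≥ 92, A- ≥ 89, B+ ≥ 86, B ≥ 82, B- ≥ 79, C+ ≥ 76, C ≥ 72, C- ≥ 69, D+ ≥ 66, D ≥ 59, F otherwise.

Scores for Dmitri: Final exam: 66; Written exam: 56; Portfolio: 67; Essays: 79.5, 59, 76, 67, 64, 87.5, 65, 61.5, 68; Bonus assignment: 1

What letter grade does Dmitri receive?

Essays: drop 59 → average of remaining 8 = 568.5/8 = 71.0625
Weighted total:
  Final exam 66 × 0.22 = 14.52
  Written exam 56 × 0.19 = 10.64
  Portfolio 67 × 0.54 = 36.18
  Essays 71.0625 × 0.05 = 3.553125
Sum = 64.893125
Bonus assignment: 64.893125 + 1 = 65.893125
65.893125 is ≥ 59 and < 66 → D

D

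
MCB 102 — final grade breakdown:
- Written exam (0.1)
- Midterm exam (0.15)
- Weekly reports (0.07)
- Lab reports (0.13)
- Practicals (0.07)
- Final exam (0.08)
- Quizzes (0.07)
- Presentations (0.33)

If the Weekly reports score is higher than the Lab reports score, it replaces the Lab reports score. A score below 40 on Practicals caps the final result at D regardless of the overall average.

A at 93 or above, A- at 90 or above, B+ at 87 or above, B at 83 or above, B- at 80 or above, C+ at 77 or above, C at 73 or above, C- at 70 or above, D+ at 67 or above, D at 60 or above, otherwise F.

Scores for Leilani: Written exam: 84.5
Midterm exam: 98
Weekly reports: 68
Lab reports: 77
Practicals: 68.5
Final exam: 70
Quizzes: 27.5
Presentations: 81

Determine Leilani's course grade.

Weekly reports (68) ≤ Lab reports (77), so Lab reports stays at 77.
Practicals score 68.5 ≥ 40: minimum met.
Weighted total:
  Written exam 84.5 × 0.1 = 8.45
  Midterm exam 98 × 0.15 = 14.7
  Weekly reports 68 × 0.07 = 4.76
  Lab reports 77 × 0.13 = 10.01
  Practicals 68.5 × 0.07 = 4.795
  Final exam 70 × 0.08 = 5.6
  Quizzes 27.5 × 0.07 = 1.925
  Presentations 81 × 0.33 = 26.73
Sum = 76.97
76.97 is ≥ 73 and < 77 → C

C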